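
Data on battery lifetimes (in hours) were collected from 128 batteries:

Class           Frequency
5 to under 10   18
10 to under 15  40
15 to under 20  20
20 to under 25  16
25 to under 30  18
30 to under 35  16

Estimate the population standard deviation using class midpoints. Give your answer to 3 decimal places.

8.143

Midpoints: 7.5, 12.5, 17.5, 22.5, 27.5, 32.5
n = 128, Σfm = 2360, mean = 18.4375
Σfm² = 52000
Σf(m − x̄)² = Σfm² − (Σfm)²/n = 52000 − 2360²/128 = 8487.5000
Population variance = 8487.5000 / 128 = 66.3086
Standard deviation = √66.3086 = 8.1430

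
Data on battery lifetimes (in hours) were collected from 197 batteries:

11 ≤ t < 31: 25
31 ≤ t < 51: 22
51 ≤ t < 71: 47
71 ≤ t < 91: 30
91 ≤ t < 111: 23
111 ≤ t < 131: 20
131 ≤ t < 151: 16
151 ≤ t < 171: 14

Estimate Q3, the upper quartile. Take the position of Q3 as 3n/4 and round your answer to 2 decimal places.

Cumulative frequencies: 25, 47, 94, 124, 147, 167, 183, 197
n = 197; position = 3n/4 = 147.75.
This falls in the class 111 ≤ t < 131: L = 111, F = 147, f = 20, h = 20.
Upper quartile ≈ 111 + ((147.75 − 147) / 20) × 20 = 111.7500

111.75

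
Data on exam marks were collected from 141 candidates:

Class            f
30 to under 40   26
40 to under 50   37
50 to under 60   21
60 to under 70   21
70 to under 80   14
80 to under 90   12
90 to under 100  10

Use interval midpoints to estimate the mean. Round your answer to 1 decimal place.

Midpoints: 35, 45, 55, 65, 75, 85, 95
Σfm = 26×35 + 37×45 + 21×55 + 21×65 + 14×75 + 12×85 + 10×95 = 8115
n = Σf = 141
Mean = 8115 / 141 = 57.5532

57.6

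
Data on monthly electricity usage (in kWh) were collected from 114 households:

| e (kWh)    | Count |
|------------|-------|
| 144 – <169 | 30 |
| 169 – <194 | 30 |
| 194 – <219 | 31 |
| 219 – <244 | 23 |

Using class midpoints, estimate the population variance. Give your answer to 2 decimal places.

Midpoints: 156.5, 181.5, 206.5, 231.5
n = 114, Σfm = 21866, mean = 191.8070
Σfm² = 4277566.5
Σf(m − x̄)² = Σfm² − (Σfm)²/n = 4277566.5 − 21866²/114 = 83514.2544
Population variance = 83514.2544 / 114 = 732.5812

732.58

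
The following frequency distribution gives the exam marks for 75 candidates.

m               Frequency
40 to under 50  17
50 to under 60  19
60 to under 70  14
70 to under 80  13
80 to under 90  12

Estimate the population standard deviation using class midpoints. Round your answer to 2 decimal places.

Midpoints: 45, 55, 65, 75, 85
n = 75, Σfm = 4715, mean = 62.8667
Σfm² = 310875
Σf(m − x̄)² = Σfm² − (Σfm)²/n = 310875 − 4715²/75 = 14458.6667
Population variance = 14458.6667 / 75 = 192.7822
Standard deviation = √192.7822 = 13.8846

13.88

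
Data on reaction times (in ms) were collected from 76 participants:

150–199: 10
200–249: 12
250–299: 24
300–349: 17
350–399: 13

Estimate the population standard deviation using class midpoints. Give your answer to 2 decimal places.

Midpoints: 174.5, 224.5, 274.5, 324.5, 374.5
n = 76, Σfm = 21412, mean = 281.7368
Σfm² = 6331069
Σf(m − x̄)² = Σfm² − (Σfm)²/n = 6331069 − 21412²/76 = 298519.7368
Population variance = 298519.7368 / 76 = 3927.8913
Standard deviation = √3927.8913 = 62.6729

62.67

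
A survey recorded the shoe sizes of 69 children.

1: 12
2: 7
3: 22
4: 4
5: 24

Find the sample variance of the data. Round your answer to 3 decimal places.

Values: 1, 2, 3, 4, 5
n = 69, Σfx = 228, mean = 3.3043
Σfx² = 902
Σf(x − x̄)² = Σfx² − (Σfx)²/n = 902 − 228²/69 = 148.6087
Sample variance = 148.6087 / 68 = 2.1854

2.185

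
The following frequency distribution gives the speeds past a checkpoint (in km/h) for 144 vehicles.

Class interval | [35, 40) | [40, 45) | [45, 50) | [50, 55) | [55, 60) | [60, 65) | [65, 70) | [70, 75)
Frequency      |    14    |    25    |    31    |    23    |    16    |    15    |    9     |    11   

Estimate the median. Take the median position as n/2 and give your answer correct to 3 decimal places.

50.435

Cumulative frequencies: 14, 39, 70, 93, 109, 124, 133, 144
n = 144; position = n/2 = 72.
This falls in the class [50, 55): L = 50, F = 70, f = 23, h = 5.
Median ≈ 50 + ((72 − 70) / 23) × 5 = 50.4348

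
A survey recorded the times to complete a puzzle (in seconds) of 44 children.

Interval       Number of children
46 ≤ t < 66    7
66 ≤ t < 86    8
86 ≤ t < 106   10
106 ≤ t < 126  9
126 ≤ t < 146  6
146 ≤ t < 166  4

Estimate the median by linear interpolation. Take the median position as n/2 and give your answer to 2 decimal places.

Cumulative frequencies: 7, 15, 25, 34, 40, 44
n = 44; position = n/2 = 22.
This falls in the class 86 ≤ t < 106: L = 86, F = 15, f = 10, h = 20.
Median ≈ 86 + ((22 − 15) / 10) × 20 = 100.0000

100.00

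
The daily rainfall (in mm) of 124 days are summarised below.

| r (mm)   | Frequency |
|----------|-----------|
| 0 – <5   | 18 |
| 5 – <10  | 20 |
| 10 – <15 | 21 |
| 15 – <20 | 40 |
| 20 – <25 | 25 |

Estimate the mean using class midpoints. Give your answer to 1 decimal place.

13.9

Midpoints: 2.5, 7.5, 12.5, 17.5, 22.5
Σfm = 18×2.5 + 20×7.5 + 21×12.5 + 40×17.5 + 25×22.5 = 1720
n = Σf = 124
Mean = 1720 / 124 = 13.8710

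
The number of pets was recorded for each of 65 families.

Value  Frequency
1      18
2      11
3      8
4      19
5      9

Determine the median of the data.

3

Cumulative frequencies: 18, 29, 37, 56, 65
n = 65, so the median is the value in position (n+1)/2 = 33.
Position 33 falls at value 3.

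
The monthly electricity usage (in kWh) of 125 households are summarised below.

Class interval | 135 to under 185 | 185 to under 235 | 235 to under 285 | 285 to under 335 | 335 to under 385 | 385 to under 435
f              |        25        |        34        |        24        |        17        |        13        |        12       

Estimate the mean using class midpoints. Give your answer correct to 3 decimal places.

Midpoints: 160, 210, 260, 310, 360, 410
Σfm = 25×160 + 34×210 + 24×260 + 17×310 + 13×360 + 12×410 = 32250
n = Σf = 125
Mean = 32250 / 125 = 258.0000

258.000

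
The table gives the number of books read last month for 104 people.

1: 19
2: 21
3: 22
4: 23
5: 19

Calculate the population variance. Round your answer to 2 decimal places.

Values: 1, 2, 3, 4, 5
n = 104, Σfx = 314, mean = 3.0192
Σfx² = 1144
Σf(x − x̄)² = Σfx² − (Σfx)²/n = 1144 − 314²/104 = 195.9615
Population variance = 195.9615 / 104 = 1.8842

1.88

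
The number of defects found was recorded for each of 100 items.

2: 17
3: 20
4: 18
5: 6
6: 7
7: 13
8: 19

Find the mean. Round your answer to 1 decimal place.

4.8

Values: 2, 3, 4, 5, 6, 7, 8
Σfx = 17×2 + 20×3 + 18×4 + 6×5 + 7×6 + 13×7 + 19×8 = 481
n = Σf = 100
Mean = 481 / 100 = 4.8100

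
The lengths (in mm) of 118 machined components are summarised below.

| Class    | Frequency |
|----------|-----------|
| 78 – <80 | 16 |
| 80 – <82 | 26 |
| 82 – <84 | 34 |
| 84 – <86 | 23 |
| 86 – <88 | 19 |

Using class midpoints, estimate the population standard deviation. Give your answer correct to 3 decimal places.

2.531

Midpoints: 79, 81, 83, 85, 87
n = 118, Σfm = 9800, mean = 83.0508
Σfm² = 814654
Σf(m − x̄)² = Σfm² − (Σfm)²/n = 814654 − 9800²/118 = 755.6949
Population variance = 755.6949 / 118 = 6.4042
Standard deviation = √6.4042 = 2.5307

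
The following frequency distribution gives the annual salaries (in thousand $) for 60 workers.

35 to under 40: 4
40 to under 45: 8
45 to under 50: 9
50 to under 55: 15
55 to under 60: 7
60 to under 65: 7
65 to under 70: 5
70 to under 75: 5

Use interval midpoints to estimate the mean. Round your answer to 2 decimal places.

54.08

Midpoints: 37.5, 42.5, 47.5, 52.5, 57.5, 62.5, 67.5, 72.5
Σfm = 4×37.5 + 8×42.5 + 9×47.5 + 15×52.5 + 7×57.5 + 7×62.5 + 5×67.5 + 5×72.5 = 3245
n = Σf = 60
Mean = 3245 / 60 = 54.0833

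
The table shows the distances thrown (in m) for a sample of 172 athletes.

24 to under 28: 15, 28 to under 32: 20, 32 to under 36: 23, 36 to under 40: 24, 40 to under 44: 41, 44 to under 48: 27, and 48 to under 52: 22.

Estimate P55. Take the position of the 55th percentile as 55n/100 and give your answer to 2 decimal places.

41.23

Cumulative frequencies: 15, 35, 58, 82, 123, 150, 172
n = 172; position = 55n/100 = 94.6.
This falls in the class 40 to under 44: L = 40, F = 82, f = 41, h = 4.
55th percentile ≈ 40 + ((94.6 − 82) / 41) × 4 = 41.2293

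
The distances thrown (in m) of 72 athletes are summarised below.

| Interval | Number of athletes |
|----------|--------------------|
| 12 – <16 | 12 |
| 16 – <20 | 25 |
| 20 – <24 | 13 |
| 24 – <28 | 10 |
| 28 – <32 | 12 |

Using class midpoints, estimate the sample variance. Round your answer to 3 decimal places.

Midpoints: 14, 18, 22, 26, 30
n = 72, Σfm = 1524, mean = 21.1667
Σfm² = 34304
Σf(m − x̄)² = Σfm² − (Σfm)²/n = 34304 − 1524²/72 = 2046.0000
Sample variance = 2046.0000 / 71 = 28.8169

28.817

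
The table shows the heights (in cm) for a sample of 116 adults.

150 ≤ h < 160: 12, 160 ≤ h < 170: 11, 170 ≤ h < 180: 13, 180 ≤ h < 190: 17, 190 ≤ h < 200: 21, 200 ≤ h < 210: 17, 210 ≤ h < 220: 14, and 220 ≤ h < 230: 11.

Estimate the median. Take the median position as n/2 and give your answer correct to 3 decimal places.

192.381

Cumulative frequencies: 12, 23, 36, 53, 74, 91, 105, 116
n = 116; position = n/2 = 58.
This falls in the class 190 ≤ h < 200: L = 190, F = 53, f = 21, h = 10.
Median ≈ 190 + ((58 − 53) / 21) × 10 = 192.3810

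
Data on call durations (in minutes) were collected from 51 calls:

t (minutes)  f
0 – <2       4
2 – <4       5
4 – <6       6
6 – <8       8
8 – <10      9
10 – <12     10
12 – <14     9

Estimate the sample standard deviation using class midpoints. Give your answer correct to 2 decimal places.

3.76

Midpoints: 1, 3, 5, 7, 9, 11, 13
n = 51, Σfm = 413, mean = 8.0980
Σfm² = 4051
Σf(m − x̄)² = Σfm² − (Σfm)²/n = 4051 − 413²/51 = 706.5098
Sample variance = 706.5098 / 50 = 14.1302
Standard deviation = √14.1302 = 3.7590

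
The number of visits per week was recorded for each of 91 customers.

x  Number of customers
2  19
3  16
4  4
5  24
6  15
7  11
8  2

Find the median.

5

Cumulative frequencies: 19, 35, 39, 63, 78, 89, 91
n = 91, so the median is the value in position (n+1)/2 = 46.
Position 46 falls at value 5.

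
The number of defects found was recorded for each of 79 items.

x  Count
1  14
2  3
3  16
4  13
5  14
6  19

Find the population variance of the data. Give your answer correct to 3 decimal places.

3.066

Values: 1, 2, 3, 4, 5, 6
n = 79, Σfx = 304, mean = 3.8481
Σfx² = 1412
Σf(x − x̄)² = Σfx² − (Σfx)²/n = 1412 − 304²/79 = 242.1772
Population variance = 242.1772 / 79 = 3.0655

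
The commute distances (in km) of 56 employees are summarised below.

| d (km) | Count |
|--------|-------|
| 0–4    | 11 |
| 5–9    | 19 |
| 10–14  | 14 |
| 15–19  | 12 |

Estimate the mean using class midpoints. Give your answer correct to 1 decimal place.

Midpoints: 2, 7, 12, 17
Σfm = 11×2 + 19×7 + 14×12 + 12×17 = 527
n = Σf = 56
Mean = 527 / 56 = 9.4107

9.4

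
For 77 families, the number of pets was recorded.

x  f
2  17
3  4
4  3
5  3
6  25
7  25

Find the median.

6

Cumulative frequencies: 17, 21, 24, 27, 52, 77
n = 77, so the median is the value in position (n+1)/2 = 39.
Position 39 falls at value 6.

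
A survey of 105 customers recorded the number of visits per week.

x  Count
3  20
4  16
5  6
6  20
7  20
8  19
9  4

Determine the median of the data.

Cumulative frequencies: 20, 36, 42, 62, 82, 101, 105
n = 105, so the median is the value in position (n+1)/2 = 53.
Position 53 falls at value 6.

6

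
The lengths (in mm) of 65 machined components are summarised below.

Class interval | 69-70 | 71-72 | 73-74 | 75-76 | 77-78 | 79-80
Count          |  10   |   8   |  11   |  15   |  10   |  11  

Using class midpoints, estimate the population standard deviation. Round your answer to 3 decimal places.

Midpoints: 69.5, 71.5, 73.5, 75.5, 77.5, 79.5
n = 65, Σfm = 4857.5, mean = 74.7308
Σfm² = 363714.25
Σf(m − x̄)² = Σfm² − (Σfm)²/n = 363714.25 − 4857.5²/65 = 709.5385
Population variance = 709.5385 / 65 = 10.9160
Standard deviation = √10.9160 = 3.3039

3.304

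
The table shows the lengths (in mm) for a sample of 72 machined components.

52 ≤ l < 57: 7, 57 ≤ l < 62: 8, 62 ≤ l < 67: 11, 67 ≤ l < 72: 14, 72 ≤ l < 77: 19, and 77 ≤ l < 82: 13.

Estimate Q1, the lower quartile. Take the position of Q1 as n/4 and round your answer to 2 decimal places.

63.36

Cumulative frequencies: 7, 15, 26, 40, 59, 72
n = 72; position = n/4 = 18.
This falls in the class 62 ≤ l < 67: L = 62, F = 15, f = 11, h = 5.
Lower quartile ≈ 62 + ((18 − 15) / 11) × 5 = 63.3636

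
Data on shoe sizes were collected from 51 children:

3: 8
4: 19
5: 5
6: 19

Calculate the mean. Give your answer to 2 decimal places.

4.69

Values: 3, 4, 5, 6
Σfx = 8×3 + 19×4 + 5×5 + 19×6 = 239
n = Σf = 51
Mean = 239 / 51 = 4.6863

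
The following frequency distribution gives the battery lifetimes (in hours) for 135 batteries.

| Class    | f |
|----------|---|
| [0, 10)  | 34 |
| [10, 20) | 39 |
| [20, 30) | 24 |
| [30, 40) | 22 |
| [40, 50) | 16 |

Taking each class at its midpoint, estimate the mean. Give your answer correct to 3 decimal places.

Midpoints: 5, 15, 25, 35, 45
Σfm = 34×5 + 39×15 + 24×25 + 22×35 + 16×45 = 2845
n = Σf = 135
Mean = 2845 / 135 = 21.0741

21.074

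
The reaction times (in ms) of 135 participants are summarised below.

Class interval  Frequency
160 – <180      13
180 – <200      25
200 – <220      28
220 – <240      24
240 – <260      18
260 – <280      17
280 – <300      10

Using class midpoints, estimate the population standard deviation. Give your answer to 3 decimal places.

Midpoints: 170, 190, 210, 230, 250, 270, 290
n = 135, Σfm = 30350, mean = 224.8148
Σfm² = 6987900
Σf(m − x̄)² = Σfm² − (Σfm)²/n = 6987900 − 30350²/135 = 164770.3704
Population variance = 164770.3704 / 135 = 1220.5213
Standard deviation = √1220.5213 = 34.9360

34.936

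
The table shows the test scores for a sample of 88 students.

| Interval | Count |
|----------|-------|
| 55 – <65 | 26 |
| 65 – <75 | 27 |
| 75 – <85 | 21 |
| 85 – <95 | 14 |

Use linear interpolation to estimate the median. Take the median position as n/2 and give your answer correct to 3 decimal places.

Cumulative frequencies: 26, 53, 74, 88
n = 88; position = n/2 = 44.
This falls in the class 65 – <75: L = 65, F = 26, f = 27, h = 10.
Median ≈ 65 + ((44 − 26) / 27) × 10 = 71.6667

71.667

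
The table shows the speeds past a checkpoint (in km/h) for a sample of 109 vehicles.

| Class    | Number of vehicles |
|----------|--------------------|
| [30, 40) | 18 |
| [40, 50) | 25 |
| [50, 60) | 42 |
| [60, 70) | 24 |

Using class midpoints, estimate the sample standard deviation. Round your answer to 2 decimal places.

Midpoints: 35, 45, 55, 65
n = 109, Σfm = 5625, mean = 51.6055
Σfm² = 301125
Σf(m − x̄)² = Σfm² − (Σfm)²/n = 301125 − 5625²/109 = 10844.0367
Sample variance = 10844.0367 / 108 = 100.4077
Standard deviation = √100.4077 = 10.0204

10.02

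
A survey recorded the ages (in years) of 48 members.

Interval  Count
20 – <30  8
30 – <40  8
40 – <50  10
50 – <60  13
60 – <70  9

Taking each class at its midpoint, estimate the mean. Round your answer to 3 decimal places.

Midpoints: 25, 35, 45, 55, 65
Σfm = 8×25 + 8×35 + 10×45 + 13×55 + 9×65 = 2230
n = Σf = 48
Mean = 2230 / 48 = 46.4583

46.458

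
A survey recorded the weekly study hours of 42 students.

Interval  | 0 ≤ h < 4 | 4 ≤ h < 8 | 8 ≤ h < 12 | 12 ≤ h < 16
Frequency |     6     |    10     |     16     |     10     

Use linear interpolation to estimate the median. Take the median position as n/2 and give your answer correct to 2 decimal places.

Cumulative frequencies: 6, 16, 32, 42
n = 42; position = n/2 = 21.
This falls in the class 8 ≤ h < 12: L = 8, F = 16, f = 16, h = 4.
Median ≈ 8 + ((21 − 16) / 16) × 4 = 9.2500

9.25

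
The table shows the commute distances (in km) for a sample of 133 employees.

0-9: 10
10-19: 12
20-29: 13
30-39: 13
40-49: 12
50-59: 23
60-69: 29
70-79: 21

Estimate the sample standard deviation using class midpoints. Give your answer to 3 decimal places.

22.270

Midpoints: 4.5, 14.5, 24.5, 34.5, 44.5, 54.5, 64.5, 74.5
n = 133, Σfm = 6208.5, mean = 46.6805
Σfm² = 355283.25
Σf(m − x̄)² = Σfm² − (Σfm)²/n = 355283.25 − 6208.5²/133 = 65467.6692
Sample variance = 65467.6692 / 132 = 495.9672
Standard deviation = √495.9672 = 22.2703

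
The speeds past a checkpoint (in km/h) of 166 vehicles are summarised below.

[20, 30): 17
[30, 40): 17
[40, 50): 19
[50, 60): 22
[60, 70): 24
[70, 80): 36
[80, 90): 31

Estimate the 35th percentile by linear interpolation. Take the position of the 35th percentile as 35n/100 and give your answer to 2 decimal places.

Cumulative frequencies: 17, 34, 53, 75, 99, 135, 166
n = 166; position = 35n/100 = 58.1.
This falls in the class [50, 60): L = 50, F = 53, f = 22, h = 10.
35th percentile ≈ 50 + ((58.1 − 53) / 22) × 10 = 52.3182

52.32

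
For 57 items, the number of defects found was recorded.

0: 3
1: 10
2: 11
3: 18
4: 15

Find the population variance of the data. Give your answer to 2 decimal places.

1.44

Values: 0, 1, 2, 3, 4
n = 57, Σfx = 146, mean = 2.5614
Σfx² = 456
Σf(x − x̄)² = Σfx² − (Σfx)²/n = 456 − 146²/57 = 82.0351
Population variance = 82.0351 / 57 = 1.4392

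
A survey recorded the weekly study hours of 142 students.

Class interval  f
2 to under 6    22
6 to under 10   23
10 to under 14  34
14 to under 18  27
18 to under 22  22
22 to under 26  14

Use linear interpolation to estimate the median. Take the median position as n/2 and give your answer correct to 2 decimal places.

Cumulative frequencies: 22, 45, 79, 106, 128, 142
n = 142; position = n/2 = 71.
This falls in the class 10 to under 14: L = 10, F = 45, f = 34, h = 4.
Median ≈ 10 + ((71 − 45) / 34) × 4 = 13.0588

13.06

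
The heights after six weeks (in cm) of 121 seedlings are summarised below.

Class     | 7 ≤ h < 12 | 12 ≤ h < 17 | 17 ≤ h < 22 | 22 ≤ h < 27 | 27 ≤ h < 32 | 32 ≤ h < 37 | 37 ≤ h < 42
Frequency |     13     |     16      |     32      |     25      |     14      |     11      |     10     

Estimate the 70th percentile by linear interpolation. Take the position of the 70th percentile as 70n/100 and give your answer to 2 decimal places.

Cumulative frequencies: 13, 29, 61, 86, 100, 111, 121
n = 121; position = 70n/100 = 84.7.
This falls in the class 22 ≤ h < 27: L = 22, F = 61, f = 25, h = 5.
70th percentile ≈ 22 + ((84.7 − 61) / 25) × 5 = 26.7400

26.74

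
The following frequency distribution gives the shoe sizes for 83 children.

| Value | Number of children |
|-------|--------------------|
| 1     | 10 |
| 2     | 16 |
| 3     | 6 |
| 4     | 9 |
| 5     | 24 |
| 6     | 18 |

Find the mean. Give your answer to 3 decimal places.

Values: 1, 2, 3, 4, 5, 6
Σfx = 10×1 + 16×2 + 6×3 + 9×4 + 24×5 + 18×6 = 324
n = Σf = 83
Mean = 324 / 83 = 3.9036

3.904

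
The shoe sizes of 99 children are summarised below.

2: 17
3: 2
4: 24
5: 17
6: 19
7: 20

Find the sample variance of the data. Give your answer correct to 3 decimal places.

2.857

Values: 2, 3, 4, 5, 6, 7
n = 99, Σfx = 475, mean = 4.7980
Σfx² = 2559
Σf(x − x̄)² = Σfx² − (Σfx)²/n = 2559 − 475²/99 = 279.9596
Sample variance = 279.9596 / 98 = 2.8567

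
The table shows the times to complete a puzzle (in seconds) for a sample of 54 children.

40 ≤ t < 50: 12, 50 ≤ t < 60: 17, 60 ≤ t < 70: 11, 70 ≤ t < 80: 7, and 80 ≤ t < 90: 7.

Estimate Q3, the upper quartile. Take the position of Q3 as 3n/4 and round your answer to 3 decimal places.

70.714

Cumulative frequencies: 12, 29, 40, 47, 54
n = 54; position = 3n/4 = 40.5.
This falls in the class 70 ≤ t < 80: L = 70, F = 40, f = 7, h = 10.
Upper quartile ≈ 70 + ((40.5 − 40) / 7) × 10 = 70.7143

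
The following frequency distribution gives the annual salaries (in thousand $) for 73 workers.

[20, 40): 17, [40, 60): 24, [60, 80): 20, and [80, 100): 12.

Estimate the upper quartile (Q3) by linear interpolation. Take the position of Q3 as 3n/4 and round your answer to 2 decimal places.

Cumulative frequencies: 17, 41, 61, 73
n = 73; position = 3n/4 = 54.75.
This falls in the class [60, 80): L = 60, F = 41, f = 20, h = 20.
Upper quartile ≈ 60 + ((54.75 − 41) / 20) × 20 = 73.7500

73.75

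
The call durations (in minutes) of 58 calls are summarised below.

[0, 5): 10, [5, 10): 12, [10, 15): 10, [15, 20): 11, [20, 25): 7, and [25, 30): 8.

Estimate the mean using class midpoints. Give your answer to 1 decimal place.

14.0

Midpoints: 2.5, 7.5, 12.5, 17.5, 22.5, 27.5
Σfm = 10×2.5 + 12×7.5 + 10×12.5 + 11×17.5 + 7×22.5 + 8×27.5 = 810
n = Σf = 58
Mean = 810 / 58 = 13.9655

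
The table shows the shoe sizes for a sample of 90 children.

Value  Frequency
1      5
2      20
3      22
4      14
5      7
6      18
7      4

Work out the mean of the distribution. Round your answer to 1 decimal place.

Values: 1, 2, 3, 4, 5, 6, 7
Σfx = 5×1 + 20×2 + 22×3 + 14×4 + 7×5 + 18×6 + 4×7 = 338
n = Σf = 90
Mean = 338 / 90 = 3.7556

3.8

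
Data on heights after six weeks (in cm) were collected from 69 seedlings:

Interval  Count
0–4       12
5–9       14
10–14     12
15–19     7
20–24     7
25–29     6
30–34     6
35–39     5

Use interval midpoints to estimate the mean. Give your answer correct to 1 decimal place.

15.6

Midpoints: 2, 7, 12, 17, 22, 27, 32, 37
Σfm = 12×2 + 14×7 + 12×12 + 7×17 + 7×22 + 6×27 + 6×32 + 5×37 = 1078
n = Σf = 69
Mean = 1078 / 69 = 15.6232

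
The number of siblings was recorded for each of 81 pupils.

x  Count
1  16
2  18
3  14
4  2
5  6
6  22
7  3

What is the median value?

Cumulative frequencies: 16, 34, 48, 50, 56, 78, 81
n = 81, so the median is the value in position (n+1)/2 = 41.
Position 41 falls at value 3.

3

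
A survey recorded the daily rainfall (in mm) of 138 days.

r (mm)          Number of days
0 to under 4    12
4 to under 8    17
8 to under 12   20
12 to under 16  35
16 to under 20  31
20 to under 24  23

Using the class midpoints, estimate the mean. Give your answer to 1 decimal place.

13.6

Midpoints: 2, 6, 10, 14, 18, 22
Σfm = 12×2 + 17×6 + 20×10 + 35×14 + 31×18 + 23×22 = 1880
n = Σf = 138
Mean = 1880 / 138 = 13.6232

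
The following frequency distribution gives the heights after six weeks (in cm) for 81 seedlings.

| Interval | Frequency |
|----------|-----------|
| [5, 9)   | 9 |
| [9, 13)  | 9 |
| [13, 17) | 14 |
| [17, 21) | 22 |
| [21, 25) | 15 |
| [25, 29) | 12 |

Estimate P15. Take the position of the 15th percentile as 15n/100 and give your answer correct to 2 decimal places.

Cumulative frequencies: 9, 18, 32, 54, 69, 81
n = 81; position = 15n/100 = 12.15.
This falls in the class [9, 13): L = 9, F = 9, f = 9, h = 4.
15th percentile ≈ 9 + ((12.15 − 9) / 9) × 4 = 10.4000

10.40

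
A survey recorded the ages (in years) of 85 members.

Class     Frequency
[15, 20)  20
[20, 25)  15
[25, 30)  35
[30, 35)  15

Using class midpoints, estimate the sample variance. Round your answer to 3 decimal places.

Midpoints: 17.5, 22.5, 27.5, 32.5
n = 85, Σfm = 2137.5, mean = 25.1471
Σfm² = 56031.25
Σf(m − x̄)² = Σfm² − (Σfm)²/n = 56031.25 − 2137.5²/85 = 2279.4118
Sample variance = 2279.4118 / 84 = 27.1359

27.136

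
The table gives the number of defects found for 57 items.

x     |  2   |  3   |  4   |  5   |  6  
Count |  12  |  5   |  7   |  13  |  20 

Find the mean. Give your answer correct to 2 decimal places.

4.42

Values: 2, 3, 4, 5, 6
Σfx = 12×2 + 5×3 + 7×4 + 13×5 + 20×6 = 252
n = Σf = 57
Mean = 252 / 57 = 4.4211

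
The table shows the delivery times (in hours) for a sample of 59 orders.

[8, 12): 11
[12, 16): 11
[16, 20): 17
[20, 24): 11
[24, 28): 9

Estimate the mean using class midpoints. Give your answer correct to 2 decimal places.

17.73

Midpoints: 10, 14, 18, 22, 26
Σfm = 11×10 + 11×14 + 17×18 + 11×22 + 9×26 = 1046
n = Σf = 59
Mean = 1046 / 59 = 17.7288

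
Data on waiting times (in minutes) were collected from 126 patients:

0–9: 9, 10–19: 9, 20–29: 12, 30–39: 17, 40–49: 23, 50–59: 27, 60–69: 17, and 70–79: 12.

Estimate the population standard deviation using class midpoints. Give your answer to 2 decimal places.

Midpoints: 4.5, 14.5, 24.5, 34.5, 44.5, 54.5, 64.5, 74.5
n = 126, Σfm = 5537, mean = 43.9444
Σfm² = 292581.5
Σf(m − x̄)² = Σfm² − (Σfm)²/n = 292581.5 − 5537²/126 = 49261.1111
Population variance = 49261.1111 / 126 = 390.9612
Standard deviation = √390.9612 = 19.7727

19.77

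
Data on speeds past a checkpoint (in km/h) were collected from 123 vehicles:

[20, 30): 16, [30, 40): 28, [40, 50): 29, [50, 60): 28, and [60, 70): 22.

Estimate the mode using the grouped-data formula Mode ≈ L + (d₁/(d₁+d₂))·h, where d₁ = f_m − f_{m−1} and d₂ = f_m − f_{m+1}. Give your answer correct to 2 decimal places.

Modal class: [40, 50) (highest frequency 29).
d₁ = 29 − 28 = 1, d₂ = 29 − 28 = 1
Mode ≈ 40 + (1/(1+1)) × 10 = 40 + 5.0000 = 45.0000

45.00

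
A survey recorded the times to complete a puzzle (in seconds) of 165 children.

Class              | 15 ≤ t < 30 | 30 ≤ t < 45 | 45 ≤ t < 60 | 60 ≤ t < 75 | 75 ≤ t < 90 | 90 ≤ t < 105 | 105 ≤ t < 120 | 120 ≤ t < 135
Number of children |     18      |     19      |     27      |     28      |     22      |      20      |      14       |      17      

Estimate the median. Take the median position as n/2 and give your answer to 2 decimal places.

Cumulative frequencies: 18, 37, 64, 92, 114, 134, 148, 165
n = 165; position = n/2 = 82.5.
This falls in the class 60 ≤ t < 75: L = 60, F = 64, f = 28, h = 15.
Median ≈ 60 + ((82.5 − 64) / 28) × 15 = 69.9107

69.91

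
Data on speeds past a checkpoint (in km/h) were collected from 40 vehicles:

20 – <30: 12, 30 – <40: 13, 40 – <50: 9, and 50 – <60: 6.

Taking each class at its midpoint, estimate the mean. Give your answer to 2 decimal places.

Midpoints: 25, 35, 45, 55
Σfm = 12×25 + 13×35 + 9×45 + 6×55 = 1490
n = Σf = 40
Mean = 1490 / 40 = 37.2500

37.25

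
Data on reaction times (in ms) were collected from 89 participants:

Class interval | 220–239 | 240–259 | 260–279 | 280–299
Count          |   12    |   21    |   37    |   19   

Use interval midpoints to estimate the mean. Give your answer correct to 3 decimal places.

263.657

Midpoints: 229.5, 249.5, 269.5, 289.5
Σfm = 12×229.5 + 21×249.5 + 37×269.5 + 19×289.5 = 23465.5
n = Σf = 89
Mean = 23465.5 / 89 = 263.6573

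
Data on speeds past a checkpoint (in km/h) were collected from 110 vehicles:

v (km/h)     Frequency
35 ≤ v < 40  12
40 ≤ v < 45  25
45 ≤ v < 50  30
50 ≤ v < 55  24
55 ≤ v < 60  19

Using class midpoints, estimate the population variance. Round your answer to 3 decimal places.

Midpoints: 37.5, 42.5, 47.5, 52.5, 57.5
n = 110, Σfm = 5290, mean = 48.0909
Σfm² = 258687.5
Σf(m − x̄)² = Σfm² − (Σfm)²/n = 258687.5 − 5290²/110 = 4286.5909
Population variance = 4286.5909 / 110 = 38.9690

38.969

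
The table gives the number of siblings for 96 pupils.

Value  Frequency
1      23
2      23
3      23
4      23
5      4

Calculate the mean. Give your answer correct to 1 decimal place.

Values: 1, 2, 3, 4, 5
Σfx = 23×1 + 23×2 + 23×3 + 23×4 + 4×5 = 250
n = Σf = 96
Mean = 250 / 96 = 2.6042

2.6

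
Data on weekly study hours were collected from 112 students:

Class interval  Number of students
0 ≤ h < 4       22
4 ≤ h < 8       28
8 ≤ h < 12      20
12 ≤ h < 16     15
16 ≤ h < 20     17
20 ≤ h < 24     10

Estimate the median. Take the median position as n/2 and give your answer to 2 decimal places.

Cumulative frequencies: 22, 50, 70, 85, 102, 112
n = 112; position = n/2 = 56.
This falls in the class 8 ≤ h < 12: L = 8, F = 50, f = 20, h = 4.
Median ≈ 8 + ((56 − 50) / 20) × 4 = 9.2000

9.20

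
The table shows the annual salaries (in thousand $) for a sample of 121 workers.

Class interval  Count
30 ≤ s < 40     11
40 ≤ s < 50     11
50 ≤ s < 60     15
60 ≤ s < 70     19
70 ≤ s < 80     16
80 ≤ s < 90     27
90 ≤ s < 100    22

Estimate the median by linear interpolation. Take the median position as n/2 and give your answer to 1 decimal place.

Cumulative frequencies: 11, 22, 37, 56, 72, 99, 121
n = 121; position = n/2 = 60.5.
This falls in the class 70 ≤ s < 80: L = 70, F = 56, f = 16, h = 10.
Median ≈ 70 + ((60.5 − 56) / 16) × 10 = 72.8125

72.8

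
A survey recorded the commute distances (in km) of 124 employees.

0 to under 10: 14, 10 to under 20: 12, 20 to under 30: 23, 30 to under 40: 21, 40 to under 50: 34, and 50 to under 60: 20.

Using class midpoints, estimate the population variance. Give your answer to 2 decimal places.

Midpoints: 5, 15, 25, 35, 45, 55
n = 124, Σfm = 4190, mean = 33.7903
Σfm² = 172500
Σf(m − x̄)² = Σfm² − (Σfm)²/n = 172500 − 4190²/124 = 30918.5484
Population variance = 30918.5484 / 124 = 249.3431

249.34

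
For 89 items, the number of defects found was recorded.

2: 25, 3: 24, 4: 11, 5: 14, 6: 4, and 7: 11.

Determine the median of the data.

3

Cumulative frequencies: 25, 49, 60, 74, 78, 89
n = 89, so the median is the value in position (n+1)/2 = 45.
Position 45 falls at value 3.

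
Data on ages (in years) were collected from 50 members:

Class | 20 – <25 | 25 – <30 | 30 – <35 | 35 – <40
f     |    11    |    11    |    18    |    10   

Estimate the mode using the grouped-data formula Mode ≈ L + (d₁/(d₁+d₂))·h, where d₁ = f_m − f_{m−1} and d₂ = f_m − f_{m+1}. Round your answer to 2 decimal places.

Modal class: 30 – <35 (highest frequency 18).
d₁ = 18 − 11 = 7, d₂ = 18 − 10 = 8
Mode ≈ 30 + (7/(7+8)) × 5 = 30 + 2.3333 = 32.3333

32.33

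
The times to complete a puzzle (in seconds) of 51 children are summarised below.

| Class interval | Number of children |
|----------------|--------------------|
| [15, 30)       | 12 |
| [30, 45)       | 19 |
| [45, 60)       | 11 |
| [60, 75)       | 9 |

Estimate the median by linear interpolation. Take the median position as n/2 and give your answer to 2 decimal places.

Cumulative frequencies: 12, 31, 42, 51
n = 51; position = n/2 = 25.5.
This falls in the class [30, 45): L = 30, F = 12, f = 19, h = 15.
Median ≈ 30 + ((25.5 − 12) / 19) × 15 = 40.6579

40.66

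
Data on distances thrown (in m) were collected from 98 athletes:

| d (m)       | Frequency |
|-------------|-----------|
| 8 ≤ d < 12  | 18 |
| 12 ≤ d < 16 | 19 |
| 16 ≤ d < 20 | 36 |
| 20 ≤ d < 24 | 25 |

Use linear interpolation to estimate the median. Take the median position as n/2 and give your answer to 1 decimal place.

Cumulative frequencies: 18, 37, 73, 98
n = 98; position = n/2 = 49.
This falls in the class 16 ≤ d < 20: L = 16, F = 37, f = 36, h = 4.
Median ≈ 16 + ((49 − 37) / 36) × 4 = 17.3333

17.3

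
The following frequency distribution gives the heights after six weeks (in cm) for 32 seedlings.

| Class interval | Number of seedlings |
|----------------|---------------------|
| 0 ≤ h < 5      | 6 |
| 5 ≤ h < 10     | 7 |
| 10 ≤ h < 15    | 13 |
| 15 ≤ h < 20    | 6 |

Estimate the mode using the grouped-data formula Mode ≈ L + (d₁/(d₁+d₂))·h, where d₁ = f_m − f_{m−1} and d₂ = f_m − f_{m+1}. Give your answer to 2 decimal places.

Modal class: 10 ≤ h < 15 (highest frequency 13).
d₁ = 13 − 7 = 6, d₂ = 13 − 6 = 7
Mode ≈ 10 + (6/(6+7)) × 5 = 10 + 2.3077 = 12.3077

12.31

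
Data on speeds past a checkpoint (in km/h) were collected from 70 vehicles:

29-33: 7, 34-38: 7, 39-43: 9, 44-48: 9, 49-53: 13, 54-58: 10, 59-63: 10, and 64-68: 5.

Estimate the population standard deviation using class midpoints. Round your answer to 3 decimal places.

10.373

Midpoints: 31, 36, 41, 46, 51, 56, 61, 66
n = 70, Σfm = 3415, mean = 48.7857
Σfm² = 174135
Σf(m − x̄)² = Σfm² − (Σfm)²/n = 174135 − 3415²/70 = 7531.7857
Population variance = 7531.7857 / 70 = 107.5969
Standard deviation = √107.5969 = 10.3729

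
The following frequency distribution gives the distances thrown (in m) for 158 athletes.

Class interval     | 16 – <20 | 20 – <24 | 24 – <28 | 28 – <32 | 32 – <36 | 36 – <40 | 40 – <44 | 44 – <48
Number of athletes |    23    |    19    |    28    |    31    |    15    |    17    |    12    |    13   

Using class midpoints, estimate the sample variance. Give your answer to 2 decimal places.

Midpoints: 18, 22, 26, 30, 34, 38, 42, 46
n = 158, Σfm = 4748, mean = 30.0506
Σfm² = 154040
Σf(m − x̄)² = Σfm² − (Σfm)²/n = 154040 − 4748²/158 = 11359.5949
Sample variance = 11359.5949 / 157 = 72.3541

72.35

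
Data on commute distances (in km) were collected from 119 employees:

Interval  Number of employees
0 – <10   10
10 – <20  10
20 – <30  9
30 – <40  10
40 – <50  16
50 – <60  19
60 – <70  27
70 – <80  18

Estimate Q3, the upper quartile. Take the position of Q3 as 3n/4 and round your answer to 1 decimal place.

65.6

Cumulative frequencies: 10, 20, 29, 39, 55, 74, 101, 119
n = 119; position = 3n/4 = 89.25.
This falls in the class 60 – <70: L = 60, F = 74, f = 27, h = 10.
Upper quartile ≈ 60 + ((89.25 − 74) / 27) × 10 = 65.6481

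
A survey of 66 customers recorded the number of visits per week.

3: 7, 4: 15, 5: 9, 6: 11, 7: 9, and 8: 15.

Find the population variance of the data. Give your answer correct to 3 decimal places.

2.944

Values: 3, 4, 5, 6, 7, 8
n = 66, Σfx = 375, mean = 5.6818
Σfx² = 2325
Σf(x − x̄)² = Σfx² − (Σfx)²/n = 2325 − 375²/66 = 194.3182
Population variance = 194.3182 / 66 = 2.9442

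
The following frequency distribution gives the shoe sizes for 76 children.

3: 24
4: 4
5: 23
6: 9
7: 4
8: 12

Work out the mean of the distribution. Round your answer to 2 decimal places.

5.01

Values: 3, 4, 5, 6, 7, 8
Σfx = 24×3 + 4×4 + 23×5 + 9×6 + 4×7 + 12×8 = 381
n = Σf = 76
Mean = 381 / 76 = 5.0132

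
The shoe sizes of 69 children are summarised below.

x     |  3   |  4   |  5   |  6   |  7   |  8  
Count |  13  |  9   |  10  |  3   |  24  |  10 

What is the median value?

6

Cumulative frequencies: 13, 22, 32, 35, 59, 69
n = 69, so the median is the value in position (n+1)/2 = 35.
Position 35 falls at value 6.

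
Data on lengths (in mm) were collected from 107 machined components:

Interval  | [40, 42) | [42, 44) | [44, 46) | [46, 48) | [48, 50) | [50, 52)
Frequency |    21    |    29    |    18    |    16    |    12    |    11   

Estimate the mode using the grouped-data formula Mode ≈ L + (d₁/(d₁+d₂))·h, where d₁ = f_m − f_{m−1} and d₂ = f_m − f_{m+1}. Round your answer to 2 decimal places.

42.84

Modal class: [42, 44) (highest frequency 29).
d₁ = 29 − 21 = 8, d₂ = 29 − 18 = 11
Mode ≈ 42 + (8/(8+11)) × 2 = 42 + 0.8421 = 42.8421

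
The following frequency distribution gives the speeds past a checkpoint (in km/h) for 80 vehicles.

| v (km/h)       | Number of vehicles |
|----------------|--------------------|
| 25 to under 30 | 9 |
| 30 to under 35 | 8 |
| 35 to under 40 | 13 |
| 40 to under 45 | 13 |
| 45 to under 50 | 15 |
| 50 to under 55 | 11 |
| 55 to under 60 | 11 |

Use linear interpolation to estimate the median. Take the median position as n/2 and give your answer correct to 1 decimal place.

Cumulative frequencies: 9, 17, 30, 43, 58, 69, 80
n = 80; position = n/2 = 40.
This falls in the class 40 to under 45: L = 40, F = 30, f = 13, h = 5.
Median ≈ 40 + ((40 − 30) / 13) × 5 = 43.8462

43.8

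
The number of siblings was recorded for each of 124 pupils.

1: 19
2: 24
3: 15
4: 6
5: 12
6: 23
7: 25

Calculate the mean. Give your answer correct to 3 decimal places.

4.105

Values: 1, 2, 3, 4, 5, 6, 7
Σfx = 19×1 + 24×2 + 15×3 + 6×4 + 12×5 + 23×6 + 25×7 = 509
n = Σf = 124
Mean = 509 / 124 = 4.1048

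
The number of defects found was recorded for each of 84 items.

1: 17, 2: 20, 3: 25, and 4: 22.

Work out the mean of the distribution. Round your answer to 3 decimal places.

Values: 1, 2, 3, 4
Σfx = 17×1 + 20×2 + 25×3 + 22×4 = 220
n = Σf = 84
Mean = 220 / 84 = 2.6190

2.619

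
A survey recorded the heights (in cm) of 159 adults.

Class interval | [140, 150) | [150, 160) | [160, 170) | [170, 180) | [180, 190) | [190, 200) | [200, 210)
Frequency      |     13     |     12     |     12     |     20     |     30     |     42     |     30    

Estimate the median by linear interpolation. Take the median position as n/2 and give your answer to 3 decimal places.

187.500

Cumulative frequencies: 13, 25, 37, 57, 87, 129, 159
n = 159; position = n/2 = 79.5.
This falls in the class [180, 190): L = 180, F = 57, f = 30, h = 10.
Median ≈ 180 + ((79.5 − 57) / 30) × 10 = 187.5000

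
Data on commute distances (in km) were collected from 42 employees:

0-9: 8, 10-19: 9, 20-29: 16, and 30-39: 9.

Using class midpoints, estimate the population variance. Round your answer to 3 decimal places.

104.535

Midpoints: 4.5, 14.5, 24.5, 34.5
n = 42, Σfm = 869, mean = 20.6905
Σfm² = 22370.5
Σf(m − x̄)² = Σfm² − (Σfm)²/n = 22370.5 − 869²/42 = 4390.4762
Population variance = 4390.4762 / 42 = 104.5351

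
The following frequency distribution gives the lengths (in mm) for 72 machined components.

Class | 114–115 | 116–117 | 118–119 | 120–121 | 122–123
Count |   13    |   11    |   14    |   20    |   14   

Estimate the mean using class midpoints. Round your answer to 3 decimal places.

118.806

Midpoints: 114.5, 116.5, 118.5, 120.5, 122.5
Σfm = 13×114.5 + 11×116.5 + 14×118.5 + 20×120.5 + 14×122.5 = 8554
n = Σf = 72
Mean = 8554 / 72 = 118.8056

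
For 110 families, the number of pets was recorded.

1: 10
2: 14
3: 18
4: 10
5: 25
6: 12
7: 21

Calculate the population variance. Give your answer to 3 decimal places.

3.766

Values: 1, 2, 3, 4, 5, 6, 7
n = 110, Σfx = 476, mean = 4.3273
Σfx² = 2474
Σf(x − x̄)² = Σfx² − (Σfx)²/n = 2474 − 476²/110 = 414.2182
Population variance = 414.2182 / 110 = 3.7656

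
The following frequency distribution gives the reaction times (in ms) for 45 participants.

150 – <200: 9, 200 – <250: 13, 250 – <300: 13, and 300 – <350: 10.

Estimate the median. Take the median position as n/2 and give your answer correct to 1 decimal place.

Cumulative frequencies: 9, 22, 35, 45
n = 45; position = n/2 = 22.5.
This falls in the class 250 – <300: L = 250, F = 22, f = 13, h = 50.
Median ≈ 250 + ((22.5 − 22) / 13) × 50 = 251.9231

251.9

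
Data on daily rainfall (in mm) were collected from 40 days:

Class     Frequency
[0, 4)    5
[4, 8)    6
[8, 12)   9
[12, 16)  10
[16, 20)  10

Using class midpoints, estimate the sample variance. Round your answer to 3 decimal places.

Midpoints: 2, 6, 10, 14, 18
n = 40, Σfm = 456, mean = 11.4000
Σfm² = 6336
Σf(m − x̄)² = Σfm² − (Σfm)²/n = 6336 − 456²/40 = 1137.6000
Sample variance = 1137.6000 / 39 = 29.1692

29.169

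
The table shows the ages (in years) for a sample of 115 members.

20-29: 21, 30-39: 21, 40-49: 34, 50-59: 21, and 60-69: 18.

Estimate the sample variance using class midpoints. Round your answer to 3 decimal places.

173.410

Midpoints: 24.5, 34.5, 44.5, 54.5, 64.5
n = 115, Σfm = 5057.5, mean = 43.9783
Σfm² = 242188.75
Σf(m − x̄)² = Σfm² − (Σfm)²/n = 242188.75 − 5057.5²/115 = 19768.6957
Sample variance = 19768.6957 / 114 = 173.4096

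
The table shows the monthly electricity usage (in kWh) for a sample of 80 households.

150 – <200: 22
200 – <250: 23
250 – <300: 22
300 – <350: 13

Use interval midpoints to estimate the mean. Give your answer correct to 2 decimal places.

241.25

Midpoints: 175, 225, 275, 325
Σfm = 22×175 + 23×225 + 22×275 + 13×325 = 19300
n = Σf = 80
Mean = 19300 / 80 = 241.2500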